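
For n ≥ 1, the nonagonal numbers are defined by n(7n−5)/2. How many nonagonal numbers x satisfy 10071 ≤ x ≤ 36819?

The n-th nonagonal number is n(7n−5)/2.
Smallest index with value ≥ 10071: n = 54 (giving 10071).
Largest index with value ≤ 36819: n = 102 (giving 36159).
Indices 54 through 102: 49 terms.

49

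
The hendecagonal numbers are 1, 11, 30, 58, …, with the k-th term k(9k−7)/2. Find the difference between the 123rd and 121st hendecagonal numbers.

123·(9·123 − 7)/2 = 67650 and 121·(9·121 − 7)/2 = 65461.
Difference: 67650 − 65461 = 2189.

2189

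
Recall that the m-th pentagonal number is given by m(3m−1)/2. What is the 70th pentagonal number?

70·(3·70 − 1)/2 = 70·209/2 = 7315.

7315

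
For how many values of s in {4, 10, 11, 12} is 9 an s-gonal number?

s = 4: P(4, 3) = 9. ✓
s = 10: P(10, 1) = 1 and P(10, 2) = 10; 9 is not s-gonal.
s = 11: P(11, 1) = 1 and P(11, 2) = 11; 9 is not s-gonal.
s = 12: P(12, 1) = 1 and P(12, 2) = 12; 9 is not s-gonal.
Hits: s ∈ {4} → 1.

1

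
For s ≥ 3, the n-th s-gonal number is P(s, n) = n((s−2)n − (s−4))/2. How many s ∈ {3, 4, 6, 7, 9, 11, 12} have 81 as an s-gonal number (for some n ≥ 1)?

s = 3: P(3, 12) = 78 and P(3, 13) = 91; 81 is not s-gonal.
s = 4: P(4, 9) = 81. ✓
s = 6: P(6, 6) = 66 and P(6, 7) = 91; 81 is not s-gonal.
s = 7: P(7, 6) = 81. ✓
s = 9: P(9, 5) = 75 and P(9, 6) = 111; 81 is not s-gonal.
s = 11: P(11, 4) = 58 and P(11, 5) = 95; 81 is not s-gonal.
s = 12: P(12, 4) = 64 and P(12, 5) = 105; 81 is not s-gonal.
Hits: s ∈ {4, 7} → 2.

2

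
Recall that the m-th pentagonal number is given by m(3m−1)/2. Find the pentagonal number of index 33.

The 33rd pentagonal number is n(3n−1)/2 with n = 33.
33·(3·33 − 1)/2 = 33·98/2 = 33·49 = 1617.

1617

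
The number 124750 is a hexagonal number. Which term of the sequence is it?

250

Set n(2n−1) = 124750, giving 2n² − n − 124750 = 0.
So n = (1 + 999) / 4 = 1000/4 = 250.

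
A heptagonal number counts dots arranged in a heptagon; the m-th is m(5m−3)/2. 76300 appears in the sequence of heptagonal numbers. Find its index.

Set n(5n−3)/2 = 76300, giving 5n² − 3n − 152600 = 0.
The discriminant is 9 + 40·76300 = 3052009, and √3052009 = 1747.
So n = (3 + 1747) / 10 = 1750/10 = 175.
Check: 175·(5·175 − 3)/2 = 76300. ✓

175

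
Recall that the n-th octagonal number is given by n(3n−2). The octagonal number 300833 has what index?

Set n(3n−2) = 300833, giving 3n² − 2n − 300833 = 0.
So n = (2 + 1900) / 6 = 1902/6 = 317.
Check: 317·(3·317 − 2) = 300833. ✓

317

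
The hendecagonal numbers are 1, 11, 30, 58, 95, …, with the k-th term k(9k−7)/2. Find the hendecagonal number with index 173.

The 173rd hendecagonal number is n(9n−7)/2 with n = 173.
173·(9·173 − 7)/2 = 173·1550/2 = 173·775 = 134075.

134075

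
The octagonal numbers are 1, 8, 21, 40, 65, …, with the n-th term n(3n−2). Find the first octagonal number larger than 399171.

401136

Solve n(3n−2) > 399171 for integer n.
The largest n with value ≤ 399171 is 365 (since 398945 ≤ 399171 < 401136), so the first above is n = 366, value 401136.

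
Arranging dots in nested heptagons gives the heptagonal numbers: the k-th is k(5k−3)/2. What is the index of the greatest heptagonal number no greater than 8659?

59

Solve n(5n−3)/2 ≤ 8659 for integer n.
n = 59 gives 8614 ≤ 8659, while n = 60 gives 8910 > 8659; so the answer is index 59.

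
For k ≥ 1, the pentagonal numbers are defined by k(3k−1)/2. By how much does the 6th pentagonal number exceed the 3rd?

6·(3·6 − 1)/2 = 51 and 3·(3·3 − 1)/2 = 12.
Difference: 51 − 12 = 39.

39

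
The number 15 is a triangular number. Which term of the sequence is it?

Set n(n+1)/2 = 15, giving n² + n − 30 = 0.
So n = (-1 + 11) / 2 = 10/2 = 5.
Check: 5·6/2 = 15. ✓

5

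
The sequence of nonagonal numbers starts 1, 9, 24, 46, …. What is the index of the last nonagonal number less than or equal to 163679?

Solve n(7n−5)/2 ≤ 163679 for integer n.
n = 216 gives 162756 ≤ 163679, while n = 217 gives 164269 > 163679; so the answer is index 216.

216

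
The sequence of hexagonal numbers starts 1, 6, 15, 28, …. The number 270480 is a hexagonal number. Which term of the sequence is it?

Set n(2n−1) = 270480, giving 2n² − n − 270480 = 0.
The discriminant is 1 + 8·270480 = 2163841, and √2163841 = 1471.
So n = (1 + 1471) / 4 = 1472/4 = 368.
Check: 368·(2·368 − 1) = 270480. ✓

368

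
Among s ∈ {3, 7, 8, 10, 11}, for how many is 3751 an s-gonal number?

1

s = 3: P(3, 86) = 3741 and P(3, 87) = 3828; 3751 is not s-gonal.
s = 7: P(7, 39) = 3744 and P(7, 40) = 3940; 3751 is not s-gonal.
s = 8: P(8, 35) = 3605 and P(8, 36) = 3816; 3751 is not s-gonal.
s = 10: P(10, 31) = 3751. ✓
s = 11: P(11, 29) = 3683 and P(11, 30) = 3945; 3751 is not s-gonal.
Hits: s ∈ {10} → 1.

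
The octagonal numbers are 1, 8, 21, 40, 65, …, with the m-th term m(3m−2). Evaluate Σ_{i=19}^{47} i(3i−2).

Σ i(3i−2) = 3Σi² − 2Σi over i = 19..47.
Σi = 1128 − 171 = 957 and Σi² = 35720 − 2109 = 33611.
3·33611 − 2·957 = 98919.

98919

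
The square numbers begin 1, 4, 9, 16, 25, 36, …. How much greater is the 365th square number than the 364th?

729

n² − (n−1)² = 2n − 1, so 365² − 364² = 2·365 − 1 = 729.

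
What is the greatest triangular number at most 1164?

Solve n(n+1)/2 ≤ 1164 for integer n.
n = 47 gives 1128 ≤ 1164, while n = 48 gives 1176 > 1164; so the answer is 1128.

1128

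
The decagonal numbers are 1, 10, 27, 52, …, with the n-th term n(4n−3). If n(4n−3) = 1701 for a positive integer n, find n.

Set n(4n−3) = 1701, giving 4n² − 3n − 1701 = 0.
So n = (3 + 165) / 8 = 168/8 = 21.

21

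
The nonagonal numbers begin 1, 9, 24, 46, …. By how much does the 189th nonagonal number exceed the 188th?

Consecutive nonagonal numbers differ by 7n − 6: here 7·189 − 6 = 1317.

1317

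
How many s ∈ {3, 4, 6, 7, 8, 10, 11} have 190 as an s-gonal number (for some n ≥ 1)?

s = 3: P(3, 19) = 190. ✓
s = 4: P(4, 13) = 169 and P(4, 14) = 196; 190 is not s-gonal.
s = 6: P(6, 10) = 190. ✓
s = 7: P(7, 9) = 189 and P(7, 10) = 235; 190 is not s-gonal.
s = 8: P(8, 8) = 176 and P(8, 9) = 225; 190 is not s-gonal.
s = 10: P(10, 7) = 175 and P(10, 8) = 232; 190 is not s-gonal.
s = 11: P(11, 6) = 141 and P(11, 7) = 196; 190 is not s-gonal.
Hits: s ∈ {3, 6} → 2.

2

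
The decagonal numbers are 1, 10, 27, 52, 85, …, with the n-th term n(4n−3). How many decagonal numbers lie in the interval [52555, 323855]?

The n-th decagonal number is n(4n−3).
Smallest index with value ≥ 52555: n = 115 (giving 52555).
Largest index with value ≤ 323855: n = 284 (giving 321772).
Indices 115 through 284: 170 terms.

170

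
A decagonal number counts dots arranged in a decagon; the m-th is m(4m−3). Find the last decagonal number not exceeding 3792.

3751

Solve n(4n−3) ≤ 3792 for integer n.
n = 31 gives 3751 ≤ 3792, while n = 32 gives 4000 > 3792; so the answer is 3751.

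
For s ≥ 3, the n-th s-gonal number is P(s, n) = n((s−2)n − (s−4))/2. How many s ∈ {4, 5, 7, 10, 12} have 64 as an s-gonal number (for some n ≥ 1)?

2

s = 4: P(4, 8) = 64. ✓
s = 5: P(5, 6) = 51 and P(5, 7) = 70; 64 is not s-gonal.
s = 7: P(7, 5) = 55 and P(7, 6) = 81; 64 is not s-gonal.
s = 10: P(10, 4) = 52 and P(10, 5) = 85; 64 is not s-gonal.
s = 12: P(12, 4) = 64. ✓
Hits: s ∈ {4, 12} → 2.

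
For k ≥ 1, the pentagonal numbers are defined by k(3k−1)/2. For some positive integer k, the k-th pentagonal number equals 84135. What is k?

Set n(3n−1)/2 = 84135, giving 3n² − n − 168270 = 0.
The discriminant is 1 + 24·84135 = 2019241, and √2019241 = 1421.
So n = (1 + 1421) / 6 = 1422/6 = 237.

237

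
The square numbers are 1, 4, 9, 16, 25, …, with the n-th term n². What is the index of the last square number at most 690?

26

Solve n² ≤ 690 for integer n.
n = 26 gives 676 ≤ 690, while n = 27 gives 729 > 690; so the answer is index 26.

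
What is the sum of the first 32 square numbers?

Σ_{i=1}^{32} i² = 32·33·65/6 = 11440.

11440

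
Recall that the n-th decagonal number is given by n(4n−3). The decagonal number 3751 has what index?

Set n(4n−3) = 3751, giving 4n² − 3n − 3751 = 0.
The discriminant is 9 + 16·3751 = 60025, and √60025 = 245.
So n = (3 + 245) / 8 = 248/8 = 31.

31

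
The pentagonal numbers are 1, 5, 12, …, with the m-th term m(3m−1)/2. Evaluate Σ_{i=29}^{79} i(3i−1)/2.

238272

Σ i(3i−1)/2 = (3Σi² − Σi) / 2 over i = 29..79.
Σi = 3160 − 406 = 2754 and Σi² = 167480 − 7714 = 159766.
(3·159766 − 1·2754) / 2 = 476544/2 = 238272.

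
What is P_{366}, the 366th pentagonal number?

200751

The 366th pentagonal number is n(3n−1)/2 with n = 366.
366·(3·366 − 1)/2 = 366·1097/2 = 200751.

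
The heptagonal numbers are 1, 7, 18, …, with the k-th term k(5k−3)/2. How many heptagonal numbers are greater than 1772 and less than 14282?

The n-th heptagonal number is n(5n−3)/2.
Smallest index with value > 1772: n = 27 (giving 1782).
Largest index with value < 14282: n = 75 (giving 13950).
Indices 27 through 75: 49 terms.

49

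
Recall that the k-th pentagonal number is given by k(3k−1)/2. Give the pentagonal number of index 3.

The 3rd pentagonal number is n(3n−1)/2 with n = 3.
3·(3·3 − 1)/2 = 3·8/2 = 3·4 = 12.

12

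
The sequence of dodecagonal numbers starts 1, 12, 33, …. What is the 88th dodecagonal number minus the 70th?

88·(5·88 − 4) = 38368 and 70·(5·70 − 4) = 24220.
Difference: 38368 − 24220 = 14148.

14148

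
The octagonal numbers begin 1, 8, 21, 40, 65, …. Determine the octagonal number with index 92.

92·(3·92 − 2) = 92·274 = 25208.

25208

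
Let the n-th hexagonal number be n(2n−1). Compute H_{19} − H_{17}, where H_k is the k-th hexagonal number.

142

19·(2·19 − 1) = 703 and 17·(2·17 − 1) = 561.
Difference: 703 − 561 = 142.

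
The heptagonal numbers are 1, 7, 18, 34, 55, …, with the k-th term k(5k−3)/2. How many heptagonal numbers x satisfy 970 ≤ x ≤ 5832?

The n-th heptagonal number is n(5n−3)/2.
Smallest index with value ≥ 970: n = 20 (giving 970).
Largest index with value ≤ 5832: n = 48 (giving 5688).
Indices 20 through 48: 29 terms.

29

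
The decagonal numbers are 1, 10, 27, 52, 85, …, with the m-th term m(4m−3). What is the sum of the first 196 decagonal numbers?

Σ i(4i−3) = 4Σi² − 3Σi over i = 1..196.
Σi = 19306 and Σi² = 2529086.
4·2529086 − 3·19306 = 10058426.

10058426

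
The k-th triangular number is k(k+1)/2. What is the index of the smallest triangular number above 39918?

283

Solve n(n+1)/2 > 39918 for integer n.
The largest n with value ≤ 39918 is 282 (since 39903 ≤ 39918 < 40186), so the first above is n = 283, value 40186.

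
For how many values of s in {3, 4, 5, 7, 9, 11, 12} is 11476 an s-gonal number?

s = 3: P(3, 151) = 11476. ✓
s = 4: P(4, 107) = 11449 and P(4, 108) = 11664; 11476 is not s-gonal.
s = 5: P(5, 87) = 11310 and P(5, 88) = 11572; 11476 is not s-gonal.
s = 7: P(7, 68) = 11458 and P(7, 69) = 11799; 11476 is not s-gonal.
s = 9: P(9, 57) = 11229 and P(9, 58) = 11629; 11476 is not s-gonal.
s = 11: P(11, 50) = 11075 and P(11, 51) = 11526; 11476 is not s-gonal.
s = 12: P(12, 48) = 11328 and P(12, 49) = 11809; 11476 is not s-gonal.
Hits: s ∈ {3} → 1.

1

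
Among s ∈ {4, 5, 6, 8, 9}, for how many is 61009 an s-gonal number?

1

s = 4: P(4, 247) = 61009. ✓
s = 5: P(5, 201) = 60501 and P(5, 202) = 61105; 61009 is not s-gonal.
s = 6: P(6, 174) = 60378 and P(6, 175) = 61075; 61009 is not s-gonal.
s = 8: P(8, 142) = 60208 and P(8, 143) = 61061; 61009 is not s-gonal.
s = 9: P(9, 132) = 60654 and P(9, 133) = 61579; 61009 is not s-gonal.
Hits: s ∈ {4} → 1.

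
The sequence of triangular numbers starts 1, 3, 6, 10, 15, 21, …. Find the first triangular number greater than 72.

Solve n(n+1)/2 > 72 for integer n.
The largest n with value ≤ 72 is 11 (since 66 ≤ 72 < 78), so the first above is n = 12, value 78.

78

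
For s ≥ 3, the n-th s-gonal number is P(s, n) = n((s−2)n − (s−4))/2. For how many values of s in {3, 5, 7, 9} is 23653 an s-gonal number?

1

s = 3: P(3, 217) = 23653. ✓
s = 5: P(5, 125) = 23375 and P(5, 126) = 23751; 23653 is not s-gonal.
s = 7: P(7, 97) = 23377 and P(7, 98) = 23863; 23653 is not s-gonal.
s = 9: P(9, 82) = 23329 and P(9, 83) = 23904; 23653 is not s-gonal.
Hits: s ∈ {3} → 1.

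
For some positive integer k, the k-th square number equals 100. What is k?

We need n² = 100, so n = √100 = 10.

10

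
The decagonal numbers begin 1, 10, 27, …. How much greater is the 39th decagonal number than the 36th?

891

39·(4·39 − 3) = 5967 and 36·(4·36 − 3) = 5076.
Difference: 5967 − 5076 = 891.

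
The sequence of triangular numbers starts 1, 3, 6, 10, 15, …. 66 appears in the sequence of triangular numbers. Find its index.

Set n(n+1)/2 = 66, giving n² + n − 132 = 0.
The discriminant is 1 + 8·66 = 529, and √529 = 23.
So n = (-1 + 23) / 2 = 22/2 = 11.

11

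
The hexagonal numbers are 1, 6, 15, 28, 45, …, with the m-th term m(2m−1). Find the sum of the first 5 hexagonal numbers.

95

Σ i(2i−1) = 2Σi² − Σi over i = 1..5.
Σi = 15 and Σi² = 55.
2·55 − 1·15 = 95.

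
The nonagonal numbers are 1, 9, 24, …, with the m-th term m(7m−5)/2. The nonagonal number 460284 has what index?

Set n(7n−5)/2 = 460284, giving 7n² − 5n − 920568 = 0.
So n = (5 + 5077) / 14 = 5082/14 = 363.
Check: 363·(7·363 − 5)/2 = 460284. ✓

363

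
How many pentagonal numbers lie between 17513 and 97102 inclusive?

The n-th pentagonal number is n(3n−1)/2.
Smallest index with value ≥ 17513: n = 109 (giving 17767).
Largest index with value ≤ 97102: n = 254 (giving 96647).
Indices 109 through 254: 146 terms.

146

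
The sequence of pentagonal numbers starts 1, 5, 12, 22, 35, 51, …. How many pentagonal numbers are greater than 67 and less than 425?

10

The n-th pentagonal number is n(3n−1)/2.
Smallest index with value > 67: n = 7 (giving 70).
Largest index with value < 425: n = 16 (giving 376).
Indices 7 through 16: 10 terms.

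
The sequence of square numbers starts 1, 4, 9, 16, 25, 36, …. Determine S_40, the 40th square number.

1600

40² = 1600.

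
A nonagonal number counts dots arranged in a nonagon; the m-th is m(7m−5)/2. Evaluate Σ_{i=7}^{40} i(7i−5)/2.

75174

Σ i(7i−5)/2 = (7Σi² − 5Σi) / 2 over i = 7..40.
Σi = 820 − 21 = 799 and Σi² = 22140 − 91 = 22049.
(7·22049 − 5·799) / 2 = 150348/2 = 75174.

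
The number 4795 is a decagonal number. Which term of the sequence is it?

35

Set n(4n−3) = 4795, giving 4n² − 3n − 4795 = 0.
So n = (3 + 277) / 8 = 280/8 = 35.
Check: 35·(4·35 − 3) = 4795. ✓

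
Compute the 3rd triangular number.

The 3rd triangular number is n(n+1)/2 with n = 3.
3·4/2 = 12/2 = 6.

6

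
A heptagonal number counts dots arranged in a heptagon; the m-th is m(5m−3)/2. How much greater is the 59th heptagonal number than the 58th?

Consecutive heptagonal numbers differ by 5n − 4: here 5·59 − 4 = 291.

291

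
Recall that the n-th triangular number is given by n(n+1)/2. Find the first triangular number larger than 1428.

Solve n(n+1)/2 > 1428 for integer n.
The largest n with value ≤ 1428 is 52 (since 1378 ≤ 1428 < 1431), so the first above is n = 53, value 1431.

1431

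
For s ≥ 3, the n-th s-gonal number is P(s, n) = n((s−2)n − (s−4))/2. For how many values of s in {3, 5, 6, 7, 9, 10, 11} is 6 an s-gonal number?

s = 3: P(3, 3) = 6. ✓
s = 5: P(5, 2) = 5 and P(5, 3) = 12; 6 is not s-gonal.
s = 6: P(6, 2) = 6. ✓
s = 7: P(7, 1) = 1 and P(7, 2) = 7; 6 is not s-gonal.
s = 9: P(9, 1) = 1 and P(9, 2) = 9; 6 is not s-gonal.
s = 10: P(10, 1) = 1 and P(10, 2) = 10; 6 is not s-gonal.
s = 11: P(11, 1) = 1 and P(11, 2) = 11; 6 is not s-gonal.
Hits: s ∈ {3, 6} → 2.

2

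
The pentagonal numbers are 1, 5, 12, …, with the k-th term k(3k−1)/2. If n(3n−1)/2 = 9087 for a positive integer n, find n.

78

Set n(3n−1)/2 = 9087, giving 3n² − n − 18174 = 0.
The discriminant is 1 + 24·9087 = 218089, and √218089 = 467.
So n = (1 + 467) / 6 = 468/6 = 78.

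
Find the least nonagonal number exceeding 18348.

18469

Solve n(7n−5)/2 > 18348 for integer n.
The largest n with value ≤ 18348 is 72 (since 17964 ≤ 18348 < 18469), so the first above is n = 73, value 18469.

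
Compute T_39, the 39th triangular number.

780

39·40/2 = 1560/2 = 780.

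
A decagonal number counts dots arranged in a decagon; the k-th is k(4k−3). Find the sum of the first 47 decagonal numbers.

139496

Σ i(4i−3) = 4Σi² − 3Σi over i = 1..47.
Σi = 1128 and Σi² = 35720.
4·35720 − 3·1128 = 139496.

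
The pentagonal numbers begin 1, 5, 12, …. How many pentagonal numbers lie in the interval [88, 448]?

10

The n-th pentagonal number is n(3n−1)/2.
Smallest index with value ≥ 88: n = 8 (giving 92).
Largest index with value ≤ 448: n = 17 (giving 425).
Indices 8 through 17: 10 terms.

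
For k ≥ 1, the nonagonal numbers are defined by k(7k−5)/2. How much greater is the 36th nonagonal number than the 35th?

Consecutive nonagonal numbers differ by 7n − 6: here 7·36 − 6 = 246.

246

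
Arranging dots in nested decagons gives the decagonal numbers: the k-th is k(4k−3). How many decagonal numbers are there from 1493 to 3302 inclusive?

10

The n-th decagonal number is n(4n−3).
Smallest index with value ≥ 1493: n = 20 (giving 1540).
Largest index with value ≤ 3302: n = 29 (giving 3277).
Indices 20 through 29: 10 terms.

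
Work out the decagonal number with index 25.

2425

The 25th decagonal number is n(4n−3) with n = 25.
25·(4·25 − 3) = 25·97 = 2425.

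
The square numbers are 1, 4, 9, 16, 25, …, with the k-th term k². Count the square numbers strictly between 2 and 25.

The n-th square number is n².
Smallest index with value > 2: n = 2 (giving 4).
Largest index with value < 25: n = 4 (giving 16).
Indices 2 through 4: 3 terms.

3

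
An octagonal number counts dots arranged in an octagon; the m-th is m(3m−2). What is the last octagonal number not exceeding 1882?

Solve n(3n−2) ≤ 1882 for integer n.
n = 25 gives 1825 ≤ 1882, while n = 26 gives 1976 > 1882; so the answer is 1825.

1825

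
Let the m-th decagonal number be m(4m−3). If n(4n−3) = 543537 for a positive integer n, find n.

369

Set n(4n−3) = 543537, giving 4n² − 3n − 543537 = 0.
So n = (3 + 2949) / 8 = 2952/8 = 369.
Check: 369·(4·369 − 3) = 543537. ✓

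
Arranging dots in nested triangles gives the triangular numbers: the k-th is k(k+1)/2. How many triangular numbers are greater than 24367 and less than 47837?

88

The n-th triangular number is n(n+1)/2.
Smallest index with value > 24367: n = 221 (giving 24531).
Largest index with value < 47837: n = 308 (giving 47586).
Indices 221 through 308: 88 terms.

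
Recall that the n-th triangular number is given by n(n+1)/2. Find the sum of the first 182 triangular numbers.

1021384

Σ i(i+1)/2 = (Σi² + Σi) / 2 over i = 1..182.
Σi = 16653 and Σi² = 2026115.
(1·2026115 + 1·16653) / 2 = 2042768/2 = 1021384.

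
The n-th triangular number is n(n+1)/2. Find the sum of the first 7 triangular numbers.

Σ i(i+1)/2 = (Σi² + Σi) / 2 over i = 1..7.
Σi = 28 and Σi² = 140.
(1·140 + 1·28) / 2 = 168/2 = 84.

84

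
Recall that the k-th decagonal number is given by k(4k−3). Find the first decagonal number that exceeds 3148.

3277

Solve n(4n−3) > 3148 for integer n.
The largest n with value ≤ 3148 is 28 (since 3052 ≤ 3148 < 3277), so the first above is n = 29, value 3277.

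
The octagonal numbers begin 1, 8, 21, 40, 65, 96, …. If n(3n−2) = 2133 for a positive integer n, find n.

Set n(3n−2) = 2133, giving 3n² − 2n − 2133 = 0.
The discriminant is 4 + 12·2133 = 25600, and √25600 = 160.
So n = (2 + 160) / 6 = 162/6 = 27.

27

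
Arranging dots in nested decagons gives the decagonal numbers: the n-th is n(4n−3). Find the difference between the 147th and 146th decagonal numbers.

Consecutive decagonal numbers differ by 8n − 7: here 8·147 − 7 = 1169.

1169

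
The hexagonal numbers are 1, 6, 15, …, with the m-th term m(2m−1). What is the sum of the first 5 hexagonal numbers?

95

Σ i(2i−1) = 2Σi² − Σi over i = 1..5.
Σi = 15 and Σi² = 55.
2·55 − 1·15 = 95.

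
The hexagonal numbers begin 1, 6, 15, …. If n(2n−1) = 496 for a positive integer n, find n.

Set n(2n−1) = 496, giving 2n² − n − 496 = 0.
So n = (1 + 63) / 4 = 64/4 = 16.
Check: 16·(2·16 − 1) = 496. ✓

16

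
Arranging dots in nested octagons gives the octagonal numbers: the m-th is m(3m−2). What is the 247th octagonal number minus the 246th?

Consecutive octagonal numbers differ by 6n − 5: here 6·247 − 5 = 1477.

1477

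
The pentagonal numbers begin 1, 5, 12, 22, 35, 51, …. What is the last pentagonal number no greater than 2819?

Solve n(3n−1)/2 ≤ 2819 for integer n.
n = 43 gives 2752 ≤ 2819, while n = 44 gives 2882 > 2819; so the answer is 2752.

2752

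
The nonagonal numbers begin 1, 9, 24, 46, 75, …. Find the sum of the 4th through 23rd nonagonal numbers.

14410

Σ i(7i−5)/2 = (7Σi² − 5Σi) / 2 over i = 4..23.
Σi = 276 − 6 = 270 and Σi² = 4324 − 14 = 4310.
(7·4310 − 5·270) / 2 = 28820/2 = 14410.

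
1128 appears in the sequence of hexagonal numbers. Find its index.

Set n(2n−1) = 1128, giving 2n² − n − 1128 = 0.
The discriminant is 1 + 8·1128 = 9025, and √9025 = 95.
So n = (1 + 95) / 4 = 96/4 = 24.

24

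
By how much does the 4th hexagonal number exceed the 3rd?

Consecutive hexagonal numbers differ by 4n − 3: here 4·4 − 3 = 13.

13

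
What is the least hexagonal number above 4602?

Solve n(2n−1) > 4602 for integer n.
The largest n with value ≤ 4602 is 48 (since 4560 ≤ 4602 < 4753), so the first above is n = 49, value 4753.

4753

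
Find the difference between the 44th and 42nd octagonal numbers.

44·(3·44 − 2) = 5720 and 42·(3·42 − 2) = 5208.
Difference: 5720 − 5208 = 512.

512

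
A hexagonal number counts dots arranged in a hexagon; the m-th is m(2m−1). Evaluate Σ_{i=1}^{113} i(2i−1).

968297

Σ i(2i−1) = 2Σi² − Σi over i = 1..113.
Σi = 6441 and Σi² = 487369.
2·487369 − 1·6441 = 968297.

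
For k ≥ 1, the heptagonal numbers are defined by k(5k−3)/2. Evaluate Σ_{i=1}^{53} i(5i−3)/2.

125451

Σ i(5i−3)/2 = (5Σi² − 3Σi) / 2 over i = 1..53.
Σi = 1431 and Σi² = 51039.
(5·51039 − 3·1431) / 2 = 250902/2 = 125451.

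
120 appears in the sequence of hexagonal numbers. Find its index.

Set n(2n−1) = 120, giving 2n² − n − 120 = 0.
The discriminant is 1 + 8·120 = 961, and √961 = 31.
So n = (1 + 31) / 4 = 32/4 = 8.

8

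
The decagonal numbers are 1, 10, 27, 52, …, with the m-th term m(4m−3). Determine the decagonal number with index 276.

303876

276·(4·276 − 3) = 276·1101 = 303876.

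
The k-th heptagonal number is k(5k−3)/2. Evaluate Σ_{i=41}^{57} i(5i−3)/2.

Σ i(5i−3)/2 = (5Σi² − 3Σi) / 2 over i = 41..57.
Σi = 1653 − 820 = 833 and Σi² = 63365 − 22140 = 41225.
(5·41225 − 3·833) / 2 = 203626/2 = 101813.

101813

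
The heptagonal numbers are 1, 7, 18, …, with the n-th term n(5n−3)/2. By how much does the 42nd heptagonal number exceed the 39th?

42·(5·42 − 3)/2 = 4347 and 39·(5·39 − 3)/2 = 3744.
Difference: 4347 − 3744 = 603.

603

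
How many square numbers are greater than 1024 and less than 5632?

43

The n-th square number is n².
Smallest index with value > 1024: n = 33 (giving 1089).
Largest index with value < 5632: n = 75 (giving 5625).
Indices 33 through 75: 43 terms.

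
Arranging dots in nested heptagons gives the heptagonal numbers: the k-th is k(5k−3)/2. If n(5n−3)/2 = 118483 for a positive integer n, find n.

218

Set n(5n−3)/2 = 118483, giving 5n² − 3n − 236966 = 0.
The discriminant is 9 + 40·118483 = 4739329, and √4739329 = 2177.
So n = (3 + 2177) / 10 = 2180/10 = 218.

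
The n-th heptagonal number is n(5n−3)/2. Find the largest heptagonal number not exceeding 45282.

44689

Solve n(5n−3)/2 ≤ 45282 for integer n.
n = 134 gives 44689 ≤ 45282, while n = 135 gives 45360 > 45282; so the answer is 44689.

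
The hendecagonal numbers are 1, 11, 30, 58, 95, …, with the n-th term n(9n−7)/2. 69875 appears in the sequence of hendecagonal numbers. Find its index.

Set n(9n−7)/2 = 69875, giving 9n² − 7n − 139750 = 0.
The discriminant is 49 + 72·69875 = 5031049, and √5031049 = 2243.
So n = (7 + 2243) / 18 = 2250/18 = 125.
Check: 125·(9·125 − 7)/2 = 69875. ✓

125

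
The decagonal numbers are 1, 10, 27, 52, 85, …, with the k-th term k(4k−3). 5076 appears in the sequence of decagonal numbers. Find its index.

36

Set n(4n−3) = 5076, giving 4n² − 3n − 5076 = 0.
So n = (3 + 285) / 8 = 288/8 = 36.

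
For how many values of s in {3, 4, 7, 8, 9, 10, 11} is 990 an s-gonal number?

1

s = 3: P(3, 44) = 990. ✓
s = 4: P(4, 31) = 961 and P(4, 32) = 1024; 990 is not s-gonal.
s = 7: P(7, 20) = 970 and P(7, 21) = 1071; 990 is not s-gonal.
s = 8: P(8, 18) = 936 and P(8, 19) = 1045; 990 is not s-gonal.
s = 9: P(9, 17) = 969 and P(9, 18) = 1089; 990 is not s-gonal.
s = 10: P(10, 16) = 976 and P(10, 17) = 1105; 990 is not s-gonal.
s = 11: P(11, 15) = 960 and P(11, 16) = 1096; 990 is not s-gonal.
Hits: s ∈ {3} → 1.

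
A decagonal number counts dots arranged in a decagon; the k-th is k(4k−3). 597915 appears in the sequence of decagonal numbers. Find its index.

387

Set n(4n−3) = 597915, giving 4n² − 3n − 597915 = 0.
The discriminant is 9 + 16·597915 = 9566649, and √9566649 = 3093.
So n = (3 + 3093) / 8 = 3096/8 = 387.
Check: 387·(4·387 − 3) = 597915. ✓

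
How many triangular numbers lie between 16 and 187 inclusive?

The n-th triangular number is n(n+1)/2.
Smallest index with value ≥ 16: n = 6 (giving 21).
Largest index with value ≤ 187: n = 18 (giving 171).
Indices 6 through 18: 13 terms.

13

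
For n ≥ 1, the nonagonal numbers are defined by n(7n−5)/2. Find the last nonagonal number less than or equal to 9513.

9334

Solve n(7n−5)/2 ≤ 9513 for integer n.
n = 52 gives 9334 ≤ 9513, while n = 53 gives 9699 > 9513; so the answer is 9334.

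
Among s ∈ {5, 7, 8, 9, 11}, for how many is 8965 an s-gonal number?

s = 5: P(5, 77) = 8855 and P(5, 78) = 9087; 8965 is not s-gonal.
s = 7: P(7, 60) = 8910 and P(7, 61) = 9211; 8965 is not s-gonal.
s = 8: P(8, 55) = 8965. ✓
s = 9: P(9, 50) = 8625 and P(9, 51) = 8976; 8965 is not s-gonal.
s = 11: P(11, 45) = 8955 and P(11, 46) = 9361; 8965 is not s-gonal.
Hits: s ∈ {8} → 1.

1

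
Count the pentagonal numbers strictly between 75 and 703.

The n-th pentagonal number is n(3n−1)/2.
Smallest index with value > 75: n = 8 (giving 92).
Largest index with value < 703: n = 21 (giving 651).
Indices 8 through 21: 14 terms.

14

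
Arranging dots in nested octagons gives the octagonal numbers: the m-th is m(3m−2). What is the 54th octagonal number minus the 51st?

54·(3·54 − 2) = 8640 and 51·(3·51 − 2) = 7701.
Difference: 8640 − 7701 = 939.

939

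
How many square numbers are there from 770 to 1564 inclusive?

The n-th square number is n².
Smallest index with value ≥ 770: n = 28 (giving 784).
Largest index with value ≤ 1564: n = 39 (giving 1521).
Indices 28 through 39: 12 terms.

12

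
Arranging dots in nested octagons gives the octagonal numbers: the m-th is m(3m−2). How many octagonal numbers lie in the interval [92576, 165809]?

The n-th octagonal number is n(3n−2).
Smallest index with value ≥ 92576: n = 176 (giving 92576).
Largest index with value ≤ 165809: n = 235 (giving 165205).
Indices 176 through 235: 60 terms.

60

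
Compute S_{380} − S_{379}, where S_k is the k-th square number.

n² − (n−1)² = 2n − 1, so 380² − 379² = 2·380 − 1 = 759.

759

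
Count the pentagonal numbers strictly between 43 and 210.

6

The n-th pentagonal number is n(3n−1)/2.
Smallest index with value > 43: n = 6 (giving 51).
Largest index with value < 210: n = 11 (giving 176).
Indices 6 through 11: 6 terms.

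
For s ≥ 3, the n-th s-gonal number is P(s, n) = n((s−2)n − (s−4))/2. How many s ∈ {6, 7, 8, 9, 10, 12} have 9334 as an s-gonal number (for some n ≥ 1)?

s = 6: P(6, 68) = 9180 and P(6, 69) = 9453; 9334 is not s-gonal.
s = 7: P(7, 61) = 9211 and P(7, 62) = 9517; 9334 is not s-gonal.
s = 8: P(8, 56) = 9296 and P(8, 57) = 9633; 9334 is not s-gonal.
s = 9: P(9, 52) = 9334. ✓
s = 10: P(10, 48) = 9072 and P(10, 49) = 9457; 9334 is not s-gonal.
s = 12: P(12, 43) = 9073 and P(12, 44) = 9504; 9334 is not s-gonal.
Hits: s ∈ {9} → 1.

1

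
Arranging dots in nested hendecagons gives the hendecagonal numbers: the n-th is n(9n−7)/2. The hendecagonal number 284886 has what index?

Set n(9n−7)/2 = 284886, giving 9n² − 7n − 569772 = 0.
The discriminant is 49 + 72·284886 = 20511841, and √20511841 = 4529.
So n = (7 + 4529) / 18 = 4536/18 = 252.
Check: 252·(9·252 − 7)/2 = 284886. ✓

252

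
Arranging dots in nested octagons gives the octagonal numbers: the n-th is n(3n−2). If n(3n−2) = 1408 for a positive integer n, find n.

22

Set n(3n−2) = 1408, giving 3n² − 2n − 1408 = 0.
So n = (2 + 130) / 6 = 132/6 = 22.
Check: 22·(3·22 − 2) = 1408. ✓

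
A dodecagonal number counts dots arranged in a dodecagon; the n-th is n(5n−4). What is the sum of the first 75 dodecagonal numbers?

705850

Σ i(5i−4) = 5Σi² − 4Σi over i = 1..75.
Σi = 2850 and Σi² = 143450.
5·143450 − 4·2850 = 705850.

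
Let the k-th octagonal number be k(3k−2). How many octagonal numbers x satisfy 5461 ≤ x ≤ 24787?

49

The n-th octagonal number is n(3n−2).
Smallest index with value ≥ 5461: n = 43 (giving 5461).
Largest index with value ≤ 24787: n = 91 (giving 24661).
Indices 43 through 91: 49 terms.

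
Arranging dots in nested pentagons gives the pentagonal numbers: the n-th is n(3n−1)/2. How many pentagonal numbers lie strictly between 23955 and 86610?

The n-th pentagonal number is n(3n−1)/2.
Smallest index with value > 23955: n = 127 (giving 24130).
Largest index with value < 86610: n = 240 (giving 86280).
Indices 127 through 240: 114 terms.

114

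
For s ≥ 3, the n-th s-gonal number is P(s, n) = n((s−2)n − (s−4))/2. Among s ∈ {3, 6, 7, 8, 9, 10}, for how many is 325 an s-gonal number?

s = 3: P(3, 25) = 325. ✓
s = 6: P(6, 13) = 325. ✓
s = 7: P(7, 11) = 286 and P(7, 12) = 342; 325 is not s-gonal.
s = 8: P(8, 10) = 280 and P(8, 11) = 341; 325 is not s-gonal.
s = 9: P(9, 10) = 325. ✓
s = 10: P(10, 9) = 297 and P(10, 10) = 370; 325 is not s-gonal.
Hits: s ∈ {3, 6, 9} → 3.

3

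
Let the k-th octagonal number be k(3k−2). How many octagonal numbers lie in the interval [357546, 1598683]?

The n-th octagonal number is n(3n−2).
Smallest index with value ≥ 357546: n = 346 (giving 358456).
Largest index with value ≤ 1598683: n = 730 (giving 1597240).
Indices 346 through 730: 385 terms.

385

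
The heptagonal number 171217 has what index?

262

Set n(5n−3)/2 = 171217, giving 5n² − 3n − 342434 = 0.
So n = (3 + 2617) / 10 = 2620/10 = 262.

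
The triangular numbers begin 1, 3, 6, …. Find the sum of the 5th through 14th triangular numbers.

Σ i(i+1)/2 = (Σi² + Σi) / 2 over i = 5..14.
Σi = 105 − 10 = 95 and Σi² = 1015 − 30 = 985.
(1·985 + 1·95) / 2 = 1080/2 = 540.

540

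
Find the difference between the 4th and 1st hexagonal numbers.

27

4·(2·4 − 1) = 28 and 1·(2·1 − 1) = 1.
Difference: 28 − 1 = 27.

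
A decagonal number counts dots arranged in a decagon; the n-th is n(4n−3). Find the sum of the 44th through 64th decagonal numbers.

244622

Σ i(4i−3) = 4Σi² − 3Σi over i = 44..64.
Σi = 2080 − 946 = 1134 and Σi² = 89440 − 27434 = 62006.
4·62006 − 3·1134 = 244622.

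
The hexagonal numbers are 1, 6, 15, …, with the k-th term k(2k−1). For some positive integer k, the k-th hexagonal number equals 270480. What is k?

Set n(2n−1) = 270480, giving 2n² − n − 270480 = 0.
The discriminant is 1 + 8·270480 = 2163841, and √2163841 = 1471.
So n = (1 + 1471) / 4 = 1472/4 = 368.
Check: 368·(2·368 − 1) = 270480. ✓

368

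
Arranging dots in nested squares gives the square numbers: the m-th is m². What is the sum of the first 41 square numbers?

Σ_{i=1}^{41} i² = 41·42·83/6 = 23821.

23821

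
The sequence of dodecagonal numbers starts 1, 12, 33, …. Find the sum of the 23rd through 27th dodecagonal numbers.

Σ i(5i−4) = 5Σi² − 4Σi over i = 23..27.
Σi = 378 − 253 = 125 and Σi² = 6930 − 3795 = 3135.
5·3135 − 4·125 = 15175.

15175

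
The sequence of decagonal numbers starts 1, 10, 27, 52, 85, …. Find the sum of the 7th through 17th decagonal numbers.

6380

Σ i(4i−3) = 4Σi² − 3Σi over i = 7..17.
Σi = 153 − 21 = 132 and Σi² = 1785 − 91 = 1694.
4·1694 − 3·132 = 6380.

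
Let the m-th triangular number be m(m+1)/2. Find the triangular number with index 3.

The 3rd triangular number is n(n+1)/2 with n = 3.
3·4/2 = 12/2 = 6.

6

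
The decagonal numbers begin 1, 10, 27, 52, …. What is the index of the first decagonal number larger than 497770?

Solve n(4n−3) > 497770 for integer n.
The largest n with value ≤ 497770 is 353 (since 497377 ≤ 497770 < 500202), so the first above is n = 354, value 500202.

354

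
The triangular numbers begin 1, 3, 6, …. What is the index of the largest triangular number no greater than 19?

Solve n(n+1)/2 ≤ 19 for integer n.
n = 5 gives 15 ≤ 19, while n = 6 gives 21 > 19; so the answer is index 5.

5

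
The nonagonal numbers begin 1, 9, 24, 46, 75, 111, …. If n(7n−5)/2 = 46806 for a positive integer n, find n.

116

Set n(7n−5)/2 = 46806, giving 7n² − 5n − 93612 = 0.
So n = (5 + 1619) / 14 = 1624/14 = 116.
Check: 116·(7·116 − 5)/2 = 46806. ✓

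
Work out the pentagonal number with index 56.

56·(3·56 − 1)/2 = 56·167/2 = 4676.

4676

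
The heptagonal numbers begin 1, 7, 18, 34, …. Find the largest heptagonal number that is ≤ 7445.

Solve n(5n−3)/2 ≤ 7445 for integer n.
n = 54 gives 7209 ≤ 7445, while n = 55 gives 7480 > 7445; so the answer is 7209.

7209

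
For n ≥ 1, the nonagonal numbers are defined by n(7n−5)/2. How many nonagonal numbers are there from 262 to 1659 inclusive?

The n-th nonagonal number is n(7n−5)/2.
Smallest index with value ≥ 262: n = 10 (giving 325).
Largest index with value ≤ 1659: n = 22 (giving 1639).
Indices 10 through 22: 13 terms.

13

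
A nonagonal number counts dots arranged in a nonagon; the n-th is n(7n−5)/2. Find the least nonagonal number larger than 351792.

Solve n(7n−5)/2 > 351792 for integer n.
The largest n with value ≤ 351792 is 317 (since 350919 ≤ 351792 < 353139), so the first above is n = 318, value 353139.

353139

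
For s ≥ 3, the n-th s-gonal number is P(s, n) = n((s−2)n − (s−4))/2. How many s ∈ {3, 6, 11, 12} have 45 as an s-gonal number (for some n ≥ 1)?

2

s = 3: P(3, 9) = 45. ✓
s = 6: P(6, 5) = 45. ✓
s = 11: P(11, 3) = 30 and P(11, 4) = 58; 45 is not s-gonal.
s = 12: P(12, 3) = 33 and P(12, 4) = 64; 45 is not s-gonal.
Hits: s ∈ {3, 6} → 2.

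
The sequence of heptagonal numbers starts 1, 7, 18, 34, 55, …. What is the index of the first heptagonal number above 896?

Solve n(5n−3)/2 > 896 for integer n.
The largest n with value ≤ 896 is 19 (since 874 ≤ 896 < 970), so the first above is n = 20, value 970.

20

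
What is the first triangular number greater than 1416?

Solve n(n+1)/2 > 1416 for integer n.
The largest n with value ≤ 1416 is 52 (since 1378 ≤ 1416 < 1431), so the first above is n = 53, value 1431.

1431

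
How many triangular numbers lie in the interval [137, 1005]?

28

The n-th triangular number is n(n+1)/2.
Smallest index with value ≥ 137: n = 17 (giving 153).
Largest index with value ≤ 1005: n = 44 (giving 990).
Indices 17 through 44: 28 terms.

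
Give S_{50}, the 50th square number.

The 50th square number is n² with n = 50.
50² = 2500.

2500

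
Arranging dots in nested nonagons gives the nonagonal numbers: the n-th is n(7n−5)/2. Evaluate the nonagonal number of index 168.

168·(7·168 − 5)/2 = 168·1171/2 = 98364.

98364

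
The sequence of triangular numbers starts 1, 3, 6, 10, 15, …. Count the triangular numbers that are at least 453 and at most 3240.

51

The n-th triangular number is n(n+1)/2.
Smallest index with value ≥ 453: n = 30 (giving 465).
Largest index with value ≤ 3240: n = 80 (giving 3240).
Indices 30 through 80: 51 terms.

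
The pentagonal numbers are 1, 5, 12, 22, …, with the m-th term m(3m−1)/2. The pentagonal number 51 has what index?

6

Set n(3n−1)/2 = 51, giving 3n² − n − 102 = 0.
The discriminant is 1 + 24·51 = 1225, and √1225 = 35.
So n = (1 + 35) / 6 = 36/6 = 6.
Check: 6·(3·6 − 1)/2 = 51. ✓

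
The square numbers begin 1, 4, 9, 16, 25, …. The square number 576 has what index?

24

We need n² = 576, so n = √576 = 24.
Check: 24² = 576. ✓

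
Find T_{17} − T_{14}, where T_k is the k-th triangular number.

17·18/2 = 153 and 14·15/2 = 105.
Difference: 153 − 105 = 48.

48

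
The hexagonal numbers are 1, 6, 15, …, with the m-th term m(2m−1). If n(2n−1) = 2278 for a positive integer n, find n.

Set n(2n−1) = 2278, giving 2n² − n − 2278 = 0.
The discriminant is 1 + 8·2278 = 18225, and √18225 = 135.
So n = (1 + 135) / 4 = 136/4 = 34.

34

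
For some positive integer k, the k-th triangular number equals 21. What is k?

Set n(n+1)/2 = 21, giving n² + n − 42 = 0.
So n = (-1 + 13) / 2 = 12/2 = 6.
Check: 6·7/2 = 21. ✓

6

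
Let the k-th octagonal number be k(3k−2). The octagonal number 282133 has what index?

307

Set n(3n−2) = 282133, giving 3n² − 2n − 282133 = 0.
The discriminant is 4 + 12·282133 = 3385600, and √3385600 = 1840.
So n = (2 + 1840) / 6 = 1842/6 = 307.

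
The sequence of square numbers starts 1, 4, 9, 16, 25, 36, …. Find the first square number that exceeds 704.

Solve n² > 704 for integer n.
The largest n with value ≤ 704 is 26 (since 676 ≤ 704 < 729), so the first above is n = 27, value 729.

729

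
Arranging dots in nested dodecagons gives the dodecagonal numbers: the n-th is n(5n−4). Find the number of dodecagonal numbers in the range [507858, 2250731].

The n-th dodecagonal number is n(5n−4).
Smallest index with value ≥ 507858: n = 320 (giving 510720).
Largest index with value ≤ 2250731: n = 671 (giving 2248521).
Indices 320 through 671: 352 terms.

352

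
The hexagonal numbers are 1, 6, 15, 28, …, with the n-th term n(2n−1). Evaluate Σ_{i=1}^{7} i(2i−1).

Σ i(2i−1) = 2Σi² − Σi over i = 1..7.
Σi = 28 and Σi² = 140.
2·140 − 1·28 = 252.

252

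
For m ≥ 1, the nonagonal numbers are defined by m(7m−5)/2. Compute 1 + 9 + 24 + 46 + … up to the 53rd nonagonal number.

Σ i(7i−5)/2 = (7Σi² − 5Σi) / 2 over i = 1..53.
Σi = 1431 and Σi² = 51039.
(7·51039 − 5·1431) / 2 = 350118/2 = 175059.

175059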